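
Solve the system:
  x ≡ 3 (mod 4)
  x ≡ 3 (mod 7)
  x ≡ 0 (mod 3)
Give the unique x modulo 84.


Moduli 4, 7, 3 are pairwise coprime; by CRT there is a unique solution modulo M = 4 · 7 · 3 = 84.
Solve pairwise, accumulating the modulus:
  Start with x ≡ 3 (mod 4).
  Combine with x ≡ 3 (mod 7): since gcd(4, 7) = 1, we get a unique residue mod 28.
    Write x = 3 + 4·t and substitute into x ≡ 3 (mod 7): 4·t ≡ 3 − 3 = 0 (mod 7).
    The inverse of 4 mod 7 is 2 (since 4·2 = 8 = 1·7 + 1), so t ≡ 2·0 = 0 ≡ 0 (mod 7).
    Then x = 3 + 4·0 = 3, valid modulo lcm(4, 7) = 28: x ≡ 3 (mod 28).
  Combine with x ≡ 0 (mod 3): since gcd(28, 3) = 1, we get a unique residue mod 84.
    Write x = 3 + 28·t and substitute into x ≡ 0 (mod 3): 28·t ≡ 0 − 3 = -3 (mod 3).
    Reduce coefficients mod 3: 1·t ≡ 0 (mod 3).
    So t ≡ 0 (mod 3).
    Then x = 3 + 28·0 = 3, valid modulo lcm(28, 3) = 84: x ≡ 3 (mod 84).
Verify: 3 mod 4 = 3 ✓, 3 mod 7 = 3 ✓, 3 mod 3 = 0 ✓.

x ≡ 3 (mod 84).


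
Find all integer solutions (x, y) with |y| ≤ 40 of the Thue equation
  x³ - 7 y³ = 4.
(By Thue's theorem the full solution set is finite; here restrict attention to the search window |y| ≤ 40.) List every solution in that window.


The equation is x³ - 7y³ = 4. For fixed y, x³ = 7·y³ + 4, so a solution requires the RHS to be a perfect cube.
Strategy: iterate y from -40 to 40, compute RHS = 7·y³ + 4, and check whether it is a (positive or negative) perfect cube.
Check small values of y:
  y = 0: RHS = 4 is not a perfect cube.
  y = 1: RHS = 11 is not a perfect cube.
  y = -1: RHS = -3 is not a perfect cube.
  y = 2: RHS = 60 is not a perfect cube.
  y = -2: RHS = -52 is not a perfect cube.
  y = 3: RHS = 193 is not a perfect cube.
  y = -3: RHS = -185 is not a perfect cube.
Continuing the search up to |y| = 40 finds no solutions either.
No (x, y) in the scanned range satisfies the equation.

No integer solutions with |y| ≤ 40.


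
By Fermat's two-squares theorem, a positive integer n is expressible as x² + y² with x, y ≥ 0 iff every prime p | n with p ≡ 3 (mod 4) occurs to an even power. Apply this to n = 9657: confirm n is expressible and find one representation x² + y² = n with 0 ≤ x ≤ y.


Step 1: Factor n = 9657 = 3^2 · 29 · 37.
Step 2: Check the mod-4 condition on each prime factor: 3 ≡ 3 (mod 4), exponent 2 (must be even); 29 ≡ 1 (mod 4), exponent 1; 37 ≡ 1 (mod 4), exponent 1.
All primes ≡ 3 (mod 4) appear to even exponent (or don't appear), so by the two-squares theorem n IS expressible as a sum of two squares.
Step 3: Build a representation. Group n = k² · m with k = 3 and m = 29 · 37 = 1073 (a product of primes ≡ 1 (mod 4)); a representation of m scales to one of n via (k·x)² + (k·y)² = k²(x² + y²). Each prime p ≡ 1 (mod 4) is itself a sum of two squares; find a² by testing p − a² for a perfect square:
  29: 29 − 1² = 28, 29 − 2² = 25 = 5² ⇒ 29 = 2² + 5².
  37: 37 − 1² = 36 = 6² ⇒ 37 = 1² + 6².
  Combine using the Brahmagupta–Fibonacci identity (a² + b²)(c² + d²) = (ac − bd)² + (ad + bc)² = (ac + bd)² + (ad − bc)²:
  29 · 37 = 1073: from (2² + 5²)(1² + 6²), take (2·1 − 5·6, 2·6 + 5·1) = (2 − 30, 12 + 5) = (-28, 17); dropping signs (only squares matter) gives (28, 17); check 28² + 17² = 784 + 289 = 1073 ✓.
  Scale by k = 3: (3·28, 3·17) = (84, 51).
Step 4: Order so x ≤ y and verify: 51² + 84² = 2601 + 7056 = 9657 = n. ✓

n = 9657 = 51² + 84² (one valid representation with x ≤ y).


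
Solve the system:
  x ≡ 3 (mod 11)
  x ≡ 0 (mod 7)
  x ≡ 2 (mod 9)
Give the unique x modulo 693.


Moduli 11, 7, 9 are pairwise coprime; by CRT there is a unique solution modulo M = 11 · 7 · 9 = 693.
Solve pairwise, accumulating the modulus:
  Start with x ≡ 3 (mod 11).
  Combine with x ≡ 0 (mod 7): since gcd(11, 7) = 1, we get a unique residue mod 77.
    Write x = 3 + 11·t and substitute into x ≡ 0 (mod 7): 11·t ≡ 0 − 3 = -3 (mod 7).
    Reduce coefficients mod 7: 4·t ≡ 4 (mod 7).
    The inverse of 4 mod 7 is 2 (since 4·2 = 8 = 1·7 + 1), so t ≡ 2·4 = 8 ≡ 1 (mod 7).
    Then x = 3 + 11·1 = 14, valid modulo lcm(11, 7) = 77: x ≡ 14 (mod 77).
  Combine with x ≡ 2 (mod 9): since gcd(77, 9) = 1, we get a unique residue mod 693.
    Write x = 14 + 77·t and substitute into x ≡ 2 (mod 9): 77·t ≡ 2 − 14 = -12 (mod 9).
    Reduce coefficients mod 9: 5·t ≡ 6 (mod 9).
    The inverse of 5 mod 9 is 2 (since 5·2 = 10 = 1·9 + 1), so t ≡ 2·6 = 12 ≡ 3 (mod 9).
    Then x = 14 + 77·3 = 245, valid modulo lcm(77, 9) = 693: x ≡ 245 (mod 693).
Verify: 245 mod 11 = 3 ✓, 245 mod 7 = 0 ✓, 245 mod 9 = 2 ✓.

x ≡ 245 (mod 693).


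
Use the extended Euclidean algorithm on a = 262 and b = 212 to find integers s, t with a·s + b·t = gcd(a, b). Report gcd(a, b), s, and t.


Euclidean algorithm on (262, 212) — divide until remainder is 0:
  262 = 1 · 212 + 50
  212 = 4 · 50 + 12
  50 = 4 · 12 + 2
  12 = 6 · 2 + 0
gcd(262, 212) = 2.
Track Bezout coefficients alongside the remainders: start with r₀ = 262 = a·1 + b·0 (s = 1, t = 0) and r₁ = 212 = a·0 + b·1 (s = 0, t = 1); each new remainder r_{k+1} = r_{k-1} − q_k·r_k inherits s_{k+1} = s_{k-1} − q_k·s_k, t_{k+1} = t_{k-1} − q_k·t_k, so r_k = a·s_k + b·t_k at every step:
  q = 1: r = 50, s = 1 − 1·0 = 1, t = 0 − 1·1 = -1  (check: 262·1 + 212·(-1) = 50)
  q = 4: r = 12, s = 0 − 4·1 = -4, t = 1 − 4·(-1) = 5  (check: 262·(-4) + 212·5 = 12)
  q = 4: r = 2, s = 1 − 4·(-4) = 17, t = -1 − 4·5 = -21  (check: 262·17 + 212·(-21) = 2)
The row with r = 2 (the gcd) gives the Bezout coefficients s = 17, t = -21.
Result: 262 · (17) + 212 · (-21) = 2.

gcd(262, 212) = 2; s = 17, t = -21 (check: 262·17 + 212·(-21) = 2).


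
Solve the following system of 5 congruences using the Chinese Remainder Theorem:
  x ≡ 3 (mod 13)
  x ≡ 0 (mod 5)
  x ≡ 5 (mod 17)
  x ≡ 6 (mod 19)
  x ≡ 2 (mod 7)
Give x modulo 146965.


Product of moduli M = 13 · 5 · 17 · 19 · 7 = 146965.
Merge one congruence at a time:
  Start: x ≡ 3 (mod 13).
  Combine with x ≡ 0 (mod 5); new modulus lcm = 65.
    Write x = 3 + 13·t and substitute into x ≡ 0 (mod 5): 13·t ≡ 0 − 3 = -3 (mod 5).
    Reduce coefficients mod 5: 3·t ≡ 2 (mod 5).
    The inverse of 3 mod 5 is 2 (since 3·2 = 6 = 1·5 + 1), so t ≡ 2·2 = 4 ≡ 4 (mod 5).
    Then x = 3 + 13·4 = 55, valid modulo lcm(13, 5) = 65: x ≡ 55 (mod 65).
  Combine with x ≡ 5 (mod 17); new modulus lcm = 1105.
    Write x = 55 + 65·t and substitute into x ≡ 5 (mod 17): 65·t ≡ 5 − 55 = -50 (mod 17).
    Reduce coefficients mod 17: 14·t ≡ 1 (mod 17).
    The inverse of 14 mod 17 is 11 (since 14·11 = 154 = 9·17 + 1), so t ≡ 11·1 = 11 ≡ 11 (mod 17).
    Then x = 55 + 65·11 = 770, valid modulo lcm(65, 17) = 1105: x ≡ 770 (mod 1105).
  Combine with x ≡ 6 (mod 19); new modulus lcm = 20995.
    Write x = 770 + 1105·t and substitute into x ≡ 6 (mod 19): 1105·t ≡ 6 − 770 = -764 (mod 19).
    Reduce coefficients mod 19: 3·t ≡ 15 (mod 19).
    The inverse of 3 mod 19 is 13 (since 3·13 = 39 = 2·19 + 1), so t ≡ 13·15 = 195 ≡ 5 (mod 19).
    Then x = 770 + 1105·5 = 6295, valid modulo lcm(1105, 19) = 20995: x ≡ 6295 (mod 20995).
  Combine with x ≡ 2 (mod 7); new modulus lcm = 146965.
    Write x = 6295 + 20995·t and substitute into x ≡ 2 (mod 7): 20995·t ≡ 2 − 6295 = -6293 (mod 7).
    Reduce coefficients mod 7: 2·t ≡ 0 (mod 7).
    The inverse of 2 mod 7 is 4 (since 2·4 = 8 = 1·7 + 1), so t ≡ 4·0 = 0 ≡ 0 (mod 7).
    Then x = 6295 + 20995·0 = 6295, valid modulo lcm(20995, 7) = 146965: x ≡ 6295 (mod 146965).
Verify against each original: 6295 mod 13 = 3, 6295 mod 5 = 0, 6295 mod 17 = 5, 6295 mod 19 = 6, 6295 mod 7 = 2.

x ≡ 6295 (mod 146965).


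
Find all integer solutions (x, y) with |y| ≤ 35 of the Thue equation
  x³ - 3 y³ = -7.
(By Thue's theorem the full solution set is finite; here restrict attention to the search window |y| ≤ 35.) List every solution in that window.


The equation is x³ - 3y³ = -7. For fixed y, x³ = 3·y³ − 7, so a solution requires the RHS to be a perfect cube.
Strategy: iterate y from -35 to 35, compute RHS = 3·y³ − 7, and check whether it is a (positive or negative) perfect cube.
Check small values of y:
  y = 0: RHS = -7 is not a perfect cube.
  y = 1: RHS = -4 is not a perfect cube.
  y = -1: RHS = -10 is not a perfect cube.
  y = 2: RHS = 17 is not a perfect cube.
  y = -2: RHS = -31 is not a perfect cube.
  y = 3: RHS = 74 is not a perfect cube.
  y = -3: RHS = -88 is not a perfect cube.
Continuing the search up to |y| = 35 finds no solutions either.
No (x, y) in the scanned range satisfies the equation.

No integer solutions with |y| ≤ 35.


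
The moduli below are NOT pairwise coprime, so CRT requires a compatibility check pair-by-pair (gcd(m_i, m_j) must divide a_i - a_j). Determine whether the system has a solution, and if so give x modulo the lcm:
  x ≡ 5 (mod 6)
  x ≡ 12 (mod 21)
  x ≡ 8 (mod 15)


Moduli 6, 21, 15 are not pairwise coprime, so CRT works modulo lcm(m_i) when all pairwise compatibility conditions hold.
Pairwise compatibility: gcd(m_i, m_j) must divide a_i - a_j for every pair.
Merge one congruence at a time:
  Start: x ≡ 5 (mod 6).
  Combine with x ≡ 12 (mod 21): gcd(6, 21) = 3, and 12 - 5 = 7 is NOT divisible by 3.
    ⇒ system is inconsistent (no integer solution).

No solution (the system is inconsistent).


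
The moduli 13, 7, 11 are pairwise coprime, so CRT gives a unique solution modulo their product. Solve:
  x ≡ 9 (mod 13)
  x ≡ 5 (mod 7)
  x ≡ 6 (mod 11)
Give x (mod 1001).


Moduli 13, 7, 11 are pairwise coprime; by CRT there is a unique solution modulo M = 13 · 7 · 11 = 1001.
Solve pairwise, accumulating the modulus:
  Start with x ≡ 9 (mod 13).
  Combine with x ≡ 5 (mod 7): since gcd(13, 7) = 1, we get a unique residue mod 91.
    Write x = 9 + 13·t and substitute into x ≡ 5 (mod 7): 13·t ≡ 5 − 9 = -4 (mod 7).
    Reduce coefficients mod 7: 6·t ≡ 3 (mod 7).
    The inverse of 6 mod 7 is 6 (since 6·6 = 36 = 5·7 + 1), so t ≡ 6·3 = 18 ≡ 4 (mod 7).
    Then x = 9 + 13·4 = 61, valid modulo lcm(13, 7) = 91: x ≡ 61 (mod 91).
  Combine with x ≡ 6 (mod 11): since gcd(91, 11) = 1, we get a unique residue mod 1001.
    Write x = 61 + 91·t and substitute into x ≡ 6 (mod 11): 91·t ≡ 6 − 61 = -55 (mod 11).
    Reduce coefficients mod 11: 3·t ≡ 0 (mod 11).
    The inverse of 3 mod 11 is 4 (since 3·4 = 12 = 1·11 + 1), so t ≡ 4·0 = 0 ≡ 0 (mod 11).
    Then x = 61 + 91·0 = 61, valid modulo lcm(91, 11) = 1001: x ≡ 61 (mod 1001).
Verify: 61 mod 13 = 9 ✓, 61 mod 7 = 5 ✓, 61 mod 11 = 6 ✓.

x ≡ 61 (mod 1001).


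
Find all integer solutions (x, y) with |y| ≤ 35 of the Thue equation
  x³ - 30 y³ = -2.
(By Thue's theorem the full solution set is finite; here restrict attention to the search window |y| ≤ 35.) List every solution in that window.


The equation is x³ - 30y³ = -2. For fixed y, x³ = 30·y³ − 2, so a solution requires the RHS to be a perfect cube.
Strategy: iterate y from -35 to 35, compute RHS = 30·y³ − 2, and check whether it is a (positive or negative) perfect cube.
Check small values of y:
  y = 0: RHS = -2 is not a perfect cube.
  y = 1: RHS = 28 is not a perfect cube.
  y = -1: RHS = -32 is not a perfect cube.
  y = 2: RHS = 238 is not a perfect cube.
  y = -2: RHS = -242 is not a perfect cube.
  y = 3: RHS = 808 is not a perfect cube.
  y = -3: RHS = -812 is not a perfect cube.
Continuing the search up to |y| = 35 finds no solutions either.
No (x, y) in the scanned range satisfies the equation.

No integer solutions with |y| ≤ 35.


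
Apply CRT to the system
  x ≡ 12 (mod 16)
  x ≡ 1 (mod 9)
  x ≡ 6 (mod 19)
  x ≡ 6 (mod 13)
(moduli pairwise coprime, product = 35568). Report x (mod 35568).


Product of moduli M = 16 · 9 · 19 · 13 = 35568.
Merge one congruence at a time:
  Start: x ≡ 12 (mod 16).
  Combine with x ≡ 1 (mod 9); new modulus lcm = 144.
    Write x = 12 + 16·t and substitute into x ≡ 1 (mod 9): 16·t ≡ 1 − 12 = -11 (mod 9).
    Reduce coefficients mod 9: 7·t ≡ 7 (mod 9).
    The inverse of 7 mod 9 is 4 (since 7·4 = 28 = 3·9 + 1), so t ≡ 4·7 = 28 ≡ 1 (mod 9).
    Then x = 12 + 16·1 = 28, valid modulo lcm(16, 9) = 144: x ≡ 28 (mod 144).
  Combine with x ≡ 6 (mod 19); new modulus lcm = 2736.
    Write x = 28 + 144·t and substitute into x ≡ 6 (mod 19): 144·t ≡ 6 − 28 = -22 (mod 19).
    Reduce coefficients mod 19: 11·t ≡ 16 (mod 19).
    The inverse of 11 mod 19 is 7 (since 11·7 = 77 = 4·19 + 1), so t ≡ 7·16 = 112 ≡ 17 (mod 19).
    Then x = 28 + 144·17 = 2476, valid modulo lcm(144, 19) = 2736: x ≡ 2476 (mod 2736).
  Combine with x ≡ 6 (mod 13); new modulus lcm = 35568.
    Write x = 2476 + 2736·t and substitute into x ≡ 6 (mod 13): 2736·t ≡ 6 − 2476 = -2470 (mod 13).
    Reduce coefficients mod 13: 6·t ≡ 0 (mod 13).
    The inverse of 6 mod 13 is 11 (since 6·11 = 66 = 5·13 + 1), so t ≡ 11·0 = 0 ≡ 0 (mod 13).
    Then x = 2476 + 2736·0 = 2476, valid modulo lcm(2736, 13) = 35568: x ≡ 2476 (mod 35568).
Verify against each original: 2476 mod 16 = 12, 2476 mod 9 = 1, 2476 mod 19 = 6, 2476 mod 13 = 6.

x ≡ 2476 (mod 35568).


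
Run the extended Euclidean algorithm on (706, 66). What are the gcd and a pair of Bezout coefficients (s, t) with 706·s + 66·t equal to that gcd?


Euclidean algorithm on (706, 66) — divide until remainder is 0:
  706 = 10 · 66 + 46
  66 = 1 · 46 + 20
  46 = 2 · 20 + 6
  20 = 3 · 6 + 2
  6 = 3 · 2 + 0
gcd(706, 66) = 2.
Track Bezout coefficients alongside the remainders: start with r₀ = 706 = a·1 + b·0 (s = 1, t = 0) and r₁ = 66 = a·0 + b·1 (s = 0, t = 1); each new remainder r_{k+1} = r_{k-1} − q_k·r_k inherits s_{k+1} = s_{k-1} − q_k·s_k, t_{k+1} = t_{k-1} − q_k·t_k, so r_k = a·s_k + b·t_k at every step:
  q = 10: r = 46, s = 1 − 10·0 = 1, t = 0 − 10·1 = -10  (check: 706·1 + 66·(-10) = 46)
  q = 1: r = 20, s = 0 − 1·1 = -1, t = 1 − 1·(-10) = 11  (check: 706·(-1) + 66·11 = 20)
  q = 2: r = 6, s = 1 − 2·(-1) = 3, t = -10 − 2·11 = -32  (check: 706·3 + 66·(-32) = 6)
  q = 3: r = 2, s = -1 − 3·3 = -10, t = 11 − 3·(-32) = 107  (check: 706·(-10) + 66·107 = 2)
The row with r = 2 (the gcd) gives the Bezout coefficients s = -10, t = 107.
Result: 706 · (-10) + 66 · (107) = 2.

gcd(706, 66) = 2; s = -10, t = 107 (check: 706·(-10) + 66·107 = 2).


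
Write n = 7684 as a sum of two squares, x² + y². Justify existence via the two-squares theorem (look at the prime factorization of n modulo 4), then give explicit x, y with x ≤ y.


Step 1: Factor n = 7684 = 2^2 · 17 · 113.
Step 2: Check the mod-4 condition on each prime factor: 2 = 2 (special); 17 ≡ 1 (mod 4), exponent 1; 113 ≡ 1 (mod 4), exponent 1.
All primes ≡ 3 (mod 4) appear to even exponent (or don't appear), so by the two-squares theorem n IS expressible as a sum of two squares.
Step 3: Build a representation. Group n = k² · m with k = 2 and m = 17 · 113 = 1921 (a product of primes ≡ 1 (mod 4)); a representation of m scales to one of n via (k·x)² + (k·y)² = k²(x² + y²). Each prime p ≡ 1 (mod 4) is itself a sum of two squares; find a² by testing p − a² for a perfect square:
  17: 17 − 1² = 16 = 4² ⇒ 17 = 1² + 4².
  113: 113 − 1² = 112, 113 − 2² = 109, 113 − 3² = 104, 113 − 4² = 97, 113 − 5² = 88, 113 − 6² = 77, 113 − 7² = 64 = 8² ⇒ 113 = 7² + 8².
  Combine using the Brahmagupta–Fibonacci identity (a² + b²)(c² + d²) = (ac − bd)² + (ad + bc)² = (ac + bd)² + (ad − bc)²:
  17 · 113 = 1921: from (1² + 4²)(7² + 8²), take (1·7 − 4·8, 1·8 + 4·7) = (7 − 32, 8 + 28) = (-25, 36); dropping signs (only squares matter) gives (25, 36); check 25² + 36² = 625 + 1296 = 1921 ✓.
  Scale by k = 2: (2·25, 2·36) = (50, 72).
Step 4: Order so x ≤ y and verify: 50² + 72² = 2500 + 5184 = 7684 = n. ✓

n = 7684 = 50² + 72² (one valid representation with x ≤ y).


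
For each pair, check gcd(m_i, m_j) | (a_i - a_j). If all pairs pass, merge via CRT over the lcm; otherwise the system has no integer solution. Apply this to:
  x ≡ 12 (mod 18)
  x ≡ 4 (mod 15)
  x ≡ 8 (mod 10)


Moduli 18, 15, 10 are not pairwise coprime, so CRT works modulo lcm(m_i) when all pairwise compatibility conditions hold.
Pairwise compatibility: gcd(m_i, m_j) must divide a_i - a_j for every pair.
Merge one congruence at a time:
  Start: x ≡ 12 (mod 18).
  Combine with x ≡ 4 (mod 15): gcd(18, 15) = 3, and 4 - 12 = -8 is NOT divisible by 3.
    ⇒ system is inconsistent (no integer solution).

No solution (the system is inconsistent).


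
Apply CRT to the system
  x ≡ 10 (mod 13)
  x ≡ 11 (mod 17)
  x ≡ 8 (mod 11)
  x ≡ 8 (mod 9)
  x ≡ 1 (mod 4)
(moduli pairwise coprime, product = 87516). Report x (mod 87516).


Product of moduli M = 13 · 17 · 11 · 9 · 4 = 87516.
Merge one congruence at a time:
  Start: x ≡ 10 (mod 13).
  Combine with x ≡ 11 (mod 17); new modulus lcm = 221.
    Write x = 10 + 13·t and substitute into x ≡ 11 (mod 17): 13·t ≡ 11 − 10 = 1 (mod 17).
    The inverse of 13 mod 17 is 4 (since 13·4 = 52 = 3·17 + 1), so t ≡ 4·1 = 4 ≡ 4 (mod 17).
    Then x = 10 + 13·4 = 62, valid modulo lcm(13, 17) = 221: x ≡ 62 (mod 221).
  Combine with x ≡ 8 (mod 11); new modulus lcm = 2431.
    Write x = 62 + 221·t and substitute into x ≡ 8 (mod 11): 221·t ≡ 8 − 62 = -54 (mod 11).
    Reduce coefficients mod 11: 1·t ≡ 1 (mod 11).
    So t ≡ 1 (mod 11).
    Then x = 62 + 221·1 = 283, valid modulo lcm(221, 11) = 2431: x ≡ 283 (mod 2431).
  Combine with x ≡ 8 (mod 9); new modulus lcm = 21879.
    Write x = 283 + 2431·t and substitute into x ≡ 8 (mod 9): 2431·t ≡ 8 − 283 = -275 (mod 9).
    Reduce coefficients mod 9: 1·t ≡ 4 (mod 9).
    So t ≡ 4 (mod 9).
    Then x = 283 + 2431·4 = 10007, valid modulo lcm(2431, 9) = 21879: x ≡ 10007 (mod 21879).
  Combine with x ≡ 1 (mod 4); new modulus lcm = 87516.
    Write x = 10007 + 21879·t and substitute into x ≡ 1 (mod 4): 21879·t ≡ 1 − 10007 = -10006 (mod 4).
    Reduce coefficients mod 4: 3·t ≡ 2 (mod 4).
    The inverse of 3 mod 4 is 3 (since 3·3 = 9 = 2·4 + 1), so t ≡ 3·2 = 6 ≡ 2 (mod 4).
    Then x = 10007 + 21879·2 = 53765, valid modulo lcm(21879, 4) = 87516: x ≡ 53765 (mod 87516).
Verify against each original: 53765 mod 13 = 10, 53765 mod 17 = 11, 53765 mod 11 = 8, 53765 mod 9 = 8, 53765 mod 4 = 1.

x ≡ 53765 (mod 87516).


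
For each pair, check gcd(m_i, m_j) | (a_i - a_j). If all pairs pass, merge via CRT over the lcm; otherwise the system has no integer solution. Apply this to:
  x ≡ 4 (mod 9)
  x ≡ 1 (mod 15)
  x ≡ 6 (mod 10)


Moduli 9, 15, 10 are not pairwise coprime, so CRT works modulo lcm(m_i) when all pairwise compatibility conditions hold.
Pairwise compatibility: gcd(m_i, m_j) must divide a_i - a_j for every pair.
Merge one congruence at a time:
  Start: x ≡ 4 (mod 9).
  Combine with x ≡ 1 (mod 15): gcd(9, 15) = 3; 1 - 4 = -3, which IS divisible by 3, so compatible.
    Write x = 4 + 9·t and substitute into x ≡ 1 (mod 15): 9·t ≡ 1 − 4 = -3 (mod 15).
    Divide the congruence (and modulus) by g = 3: 3·t ≡ -1 (mod 5).
    Reduce coefficients mod 5: 3·t ≡ 4 (mod 5).
    The inverse of 3 mod 5 is 2 (since 3·2 = 6 = 1·5 + 1), so t ≡ 2·4 = 8 ≡ 3 (mod 5).
    Then x = 4 + 9·3 = 31, valid modulo lcm(9, 15) = 45: x ≡ 31 (mod 45).
  Combine with x ≡ 6 (mod 10): gcd(45, 10) = 5; 6 - 31 = -25, which IS divisible by 5, so compatible.
    Write x = 31 + 45·t and substitute into x ≡ 6 (mod 10): 45·t ≡ 6 − 31 = -25 (mod 10).
    Divide the congruence (and modulus) by g = 5: 9·t ≡ -5 (mod 2).
    Reduce coefficients mod 2: 1·t ≡ 1 (mod 2).
    So t ≡ 1 (mod 2).
    Then x = 31 + 45·1 = 76, valid modulo lcm(45, 10) = 90: x ≡ 76 (mod 90).
Verify: 76 mod 9 = 4, 76 mod 15 = 1, 76 mod 10 = 6.

x ≡ 76 (mod 90).


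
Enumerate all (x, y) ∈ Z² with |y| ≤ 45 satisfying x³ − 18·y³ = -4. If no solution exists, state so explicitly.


The equation is x³ - 18y³ = -4. For fixed y, x³ = 18·y³ − 4, so a solution requires the RHS to be a perfect cube.
Strategy: iterate y from -45 to 45, compute RHS = 18·y³ − 4, and check whether it is a (positive or negative) perfect cube.
Check small values of y:
  y = 0: RHS = -4 is not a perfect cube.
  y = 1: RHS = 14 is not a perfect cube.
  y = -1: RHS = -22 is not a perfect cube.
  y = 2: RHS = 140 is not a perfect cube.
  y = -2: RHS = -148 is not a perfect cube.
  y = 3: RHS = 482 is not a perfect cube.
  y = -3: RHS = -490 is not a perfect cube.
Continuing the search up to |y| = 45 finds no solutions either.
No (x, y) in the scanned range satisfies the equation.

No integer solutions with |y| ≤ 45.


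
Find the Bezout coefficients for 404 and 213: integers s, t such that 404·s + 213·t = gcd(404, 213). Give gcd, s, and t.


Euclidean algorithm on (404, 213) — divide until remainder is 0:
  404 = 1 · 213 + 191
  213 = 1 · 191 + 22
  191 = 8 · 22 + 15
  22 = 1 · 15 + 7
  15 = 2 · 7 + 1
  7 = 7 · 1 + 0
gcd(404, 213) = 1.
Track Bezout coefficients alongside the remainders: start with r₀ = 404 = a·1 + b·0 (s = 1, t = 0) and r₁ = 213 = a·0 + b·1 (s = 0, t = 1); each new remainder r_{k+1} = r_{k-1} − q_k·r_k inherits s_{k+1} = s_{k-1} − q_k·s_k, t_{k+1} = t_{k-1} − q_k·t_k, so r_k = a·s_k + b·t_k at every step:
  q = 1: r = 191, s = 1 − 1·0 = 1, t = 0 − 1·1 = -1  (check: 404·1 + 213·(-1) = 191)
  q = 1: r = 22, s = 0 − 1·1 = -1, t = 1 − 1·(-1) = 2  (check: 404·(-1) + 213·2 = 22)
  q = 8: r = 15, s = 1 − 8·(-1) = 9, t = -1 − 8·2 = -17  (check: 404·9 + 213·(-17) = 15)
  q = 1: r = 7, s = -1 − 1·9 = -10, t = 2 − 1·(-17) = 19  (check: 404·(-10) + 213·19 = 7)
  q = 2: r = 1, s = 9 − 2·(-10) = 29, t = -17 − 2·19 = -55  (check: 404·29 + 213·(-55) = 1)
The row with r = 1 (the gcd) gives the Bezout coefficients s = 29, t = -55.
Result: 404 · (29) + 213 · (-55) = 1.

gcd(404, 213) = 1; s = 29, t = -55 (check: 404·29 + 213·(-55) = 1).


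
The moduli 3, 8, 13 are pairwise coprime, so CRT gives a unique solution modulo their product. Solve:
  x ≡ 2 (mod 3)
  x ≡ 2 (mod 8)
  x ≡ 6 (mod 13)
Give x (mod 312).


Moduli 3, 8, 13 are pairwise coprime; by CRT there is a unique solution modulo M = 3 · 8 · 13 = 312.
Solve pairwise, accumulating the modulus:
  Start with x ≡ 2 (mod 3).
  Combine with x ≡ 2 (mod 8): since gcd(3, 8) = 1, we get a unique residue mod 24.
    Write x = 2 + 3·t and substitute into x ≡ 2 (mod 8): 3·t ≡ 2 − 2 = 0 (mod 8).
    The inverse of 3 mod 8 is 3 (since 3·3 = 9 = 1·8 + 1), so t ≡ 3·0 = 0 ≡ 0 (mod 8).
    Then x = 2 + 3·0 = 2, valid modulo lcm(3, 8) = 24: x ≡ 2 (mod 24).
  Combine with x ≡ 6 (mod 13): since gcd(24, 13) = 1, we get a unique residue mod 312.
    Write x = 2 + 24·t and substitute into x ≡ 6 (mod 13): 24·t ≡ 6 − 2 = 4 (mod 13).
    Reduce coefficients mod 13: 11·t ≡ 4 (mod 13).
    The inverse of 11 mod 13 is 6 (since 11·6 = 66 = 5·13 + 1), so t ≡ 6·4 = 24 ≡ 11 (mod 13).
    Then x = 2 + 24·11 = 266, valid modulo lcm(24, 13) = 312: x ≡ 266 (mod 312).
Verify: 266 mod 3 = 2 ✓, 266 mod 8 = 2 ✓, 266 mod 13 = 6 ✓.

x ≡ 266 (mod 312).


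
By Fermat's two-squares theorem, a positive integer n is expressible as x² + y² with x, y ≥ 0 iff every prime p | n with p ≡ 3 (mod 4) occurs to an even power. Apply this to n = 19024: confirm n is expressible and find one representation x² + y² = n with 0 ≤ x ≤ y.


Step 1: Factor n = 19024 = 2^4 · 29 · 41.
Step 2: Check the mod-4 condition on each prime factor: 2 = 2 (special); 29 ≡ 1 (mod 4), exponent 1; 41 ≡ 1 (mod 4), exponent 1.
All primes ≡ 3 (mod 4) appear to even exponent (or don't appear), so by the two-squares theorem n IS expressible as a sum of two squares.
Step 3: Build a representation. Group n = k² · m with k = 4 and m = 29 · 41 = 1189 (a product of primes ≡ 1 (mod 4)); a representation of m scales to one of n via (k·x)² + (k·y)² = k²(x² + y²). Each prime p ≡ 1 (mod 4) is itself a sum of two squares; find a² by testing p − a² for a perfect square:
  29: 29 − 1² = 28, 29 − 2² = 25 = 5² ⇒ 29 = 2² + 5².
  41: 41 − 1² = 40, 41 − 2² = 37, 41 − 3² = 32, 41 − 4² = 25 = 5² ⇒ 41 = 4² + 5².
  Combine using the Brahmagupta–Fibonacci identity (a² + b²)(c² + d²) = (ac − bd)² + (ad + bc)² = (ac + bd)² + (ad − bc)²:
  29 · 41 = 1189: from (2² + 5²)(4² + 5²), take (2·4 − 5·5, 2·5 + 5·4) = (8 − 25, 10 + 20) = (-17, 30); dropping signs (only squares matter) gives (17, 30); check 17² + 30² = 289 + 900 = 1189 ✓.
  Scale by k = 4: (4·17, 4·30) = (68, 120).
Step 4: Order so x ≤ y and verify: 68² + 120² = 4624 + 14400 = 19024 = n. ✓

n = 19024 = 68² + 120² (one valid representation with x ≤ y).


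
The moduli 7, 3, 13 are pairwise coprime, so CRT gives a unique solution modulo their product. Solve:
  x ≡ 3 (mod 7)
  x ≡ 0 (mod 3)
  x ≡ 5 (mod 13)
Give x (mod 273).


Moduli 7, 3, 13 are pairwise coprime; by CRT there is a unique solution modulo M = 7 · 3 · 13 = 273.
Solve pairwise, accumulating the modulus:
  Start with x ≡ 3 (mod 7).
  Combine with x ≡ 0 (mod 3): since gcd(7, 3) = 1, we get a unique residue mod 21.
    Write x = 3 + 7·t and substitute into x ≡ 0 (mod 3): 7·t ≡ 0 − 3 = -3 (mod 3).
    Reduce coefficients mod 3: 1·t ≡ 0 (mod 3).
    So t ≡ 0 (mod 3).
    Then x = 3 + 7·0 = 3, valid modulo lcm(7, 3) = 21: x ≡ 3 (mod 21).
  Combine with x ≡ 5 (mod 13): since gcd(21, 13) = 1, we get a unique residue mod 273.
    Write x = 3 + 21·t and substitute into x ≡ 5 (mod 13): 21·t ≡ 5 − 3 = 2 (mod 13).
    Reduce coefficients mod 13: 8·t ≡ 2 (mod 13).
    The inverse of 8 mod 13 is 5 (since 8·5 = 40 = 3·13 + 1), so t ≡ 5·2 = 10 ≡ 10 (mod 13).
    Then x = 3 + 21·10 = 213, valid modulo lcm(21, 13) = 273: x ≡ 213 (mod 273).
Verify: 213 mod 7 = 3 ✓, 213 mod 3 = 0 ✓, 213 mod 13 = 5 ✓.

x ≡ 213 (mod 273).


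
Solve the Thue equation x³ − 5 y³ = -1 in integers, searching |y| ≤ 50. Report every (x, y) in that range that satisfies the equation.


The equation is x³ - 5y³ = -1. For fixed y, x³ = 5·y³ − 1, so a solution requires the RHS to be a perfect cube.
Strategy: iterate y from -50 to 50, compute RHS = 5·y³ − 1, and check whether it is a (positive or negative) perfect cube.
Check small values of y:
  y = 0: RHS = -1 = (-1)³ ⇒ x = -1 works.
  y = 1: RHS = 4 is not a perfect cube.
  y = -1: RHS = -6 is not a perfect cube.
  y = 2: RHS = 39 is not a perfect cube.
  y = -2: RHS = -41 is not a perfect cube.
  y = 3: RHS = 134 is not a perfect cube.
  y = -3: RHS = -136 is not a perfect cube.
Continuing the search up to |y| = 50 finds no further solutions beyond those listed.
Collected solutions: (-1, 0).

Solutions (with |y| ≤ 50): (-1, 0).


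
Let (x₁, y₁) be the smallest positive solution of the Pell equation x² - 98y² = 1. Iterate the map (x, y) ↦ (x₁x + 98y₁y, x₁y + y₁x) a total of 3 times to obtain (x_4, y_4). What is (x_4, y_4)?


Step 1: Find the fundamental solution (x₁, y₁) of x² - 98y² = 1.
  Expand √98 as a continued fraction. a₀ = ⌊√98⌋ = 9; iterate m_{k+1} = d_k·a_k − m_k, d_{k+1} = (98 − m_{k+1}²)/d_k, a_{k+1} = ⌊(a₀ + m_{k+1})/d_{k+1}⌋ (starting m₀ = 0, d₀ = 1), with convergents p_k = a_k·p_{k-1} + p_{k-2}, q_k = a_k·q_{k-1} + q_{k-2} (p₋₁ = 1, q₋₁ = 0):
  k = 0: a₀ = 9; p₀/q₀ = 9/1; p₀² − 98·q₀² = 81 − 98 = -17.
  k = 1: m = 9, d = 17, a = ⌊(9 + 9)/17⌋ = 1; p/q = (1·9 + 1)/(1·1 + 0) = 10/1; p² − 98·q² = 100 − 98 = 2.
  k = 2: m = 8, d = 2, a = ⌊(9 + 8)/2⌋ = 8; p/q = (8·10 + 9)/(8·1 + 1) = 89/9; p² − 98·q² = 7921 − 7938 = -17.
  k = 3: m = 8, d = 17, a = ⌊(9 + 8)/17⌋ = 1; p/q = (1·89 + 10)/(1·9 + 1) = 99/10; p² − 98·q² = 9801 − 9800 = 1.
  The first convergent with p² − 98·q² = 1 gives the fundamental solution (x₁, y₁) = (99, 10).
Step 2: Apply the recurrence (x_{n+1}, y_{n+1}) = (x₁x_n + 98y₁y_n, x₁y_n + y₁x_n) repeatedly.
  From (x_1, y_1) = (99, 10): x_2 = 99·99 + 98·10·10 = 19601; y_2 = 99·10 + 10·99 = 1980.
  From (x_2, y_2) = (19601, 1980): x_3 = 99·19601 + 98·10·1980 = 3880899; y_3 = 99·1980 + 10·19601 = 392030.
  From (x_3, y_3) = (3880899, 392030): x_4 = 99·3880899 + 98·10·392030 = 768398401; y_4 = 99·392030 + 10·3880899 = 77619960.
Step 3: Verify x_4² - 98·y_4² = 590436102659356801 - 590436102659356800 = 1 (should be 1). ✓

(x_1, y_1) = (99, 10); (x_4, y_4) = (768398401, 77619960).


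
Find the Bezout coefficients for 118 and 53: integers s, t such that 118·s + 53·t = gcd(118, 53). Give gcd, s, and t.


Euclidean algorithm on (118, 53) — divide until remainder is 0:
  118 = 2 · 53 + 12
  53 = 4 · 12 + 5
  12 = 2 · 5 + 2
  5 = 2 · 2 + 1
  2 = 2 · 1 + 0
gcd(118, 53) = 1.
Track Bezout coefficients alongside the remainders: start with r₀ = 118 = a·1 + b·0 (s = 1, t = 0) and r₁ = 53 = a·0 + b·1 (s = 0, t = 1); each new remainder r_{k+1} = r_{k-1} − q_k·r_k inherits s_{k+1} = s_{k-1} − q_k·s_k, t_{k+1} = t_{k-1} − q_k·t_k, so r_k = a·s_k + b·t_k at every step:
  q = 2: r = 12, s = 1 − 2·0 = 1, t = 0 − 2·1 = -2  (check: 118·1 + 53·(-2) = 12)
  q = 4: r = 5, s = 0 − 4·1 = -4, t = 1 − 4·(-2) = 9  (check: 118·(-4) + 53·9 = 5)
  q = 2: r = 2, s = 1 − 2·(-4) = 9, t = -2 − 2·9 = -20  (check: 118·9 + 53·(-20) = 2)
  q = 2: r = 1, s = -4 − 2·9 = -22, t = 9 − 2·(-20) = 49  (check: 118·(-22) + 53·49 = 1)
The row with r = 1 (the gcd) gives the Bezout coefficients s = -22, t = 49.
Result: 118 · (-22) + 53 · (49) = 1.

gcd(118, 53) = 1; s = -22, t = 49 (check: 118·(-22) + 53·49 = 1).


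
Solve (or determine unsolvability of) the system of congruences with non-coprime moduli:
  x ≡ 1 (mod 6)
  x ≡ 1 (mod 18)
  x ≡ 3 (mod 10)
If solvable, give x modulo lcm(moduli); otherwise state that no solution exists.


Moduli 6, 18, 10 are not pairwise coprime, so CRT works modulo lcm(m_i) when all pairwise compatibility conditions hold.
Pairwise compatibility: gcd(m_i, m_j) must divide a_i - a_j for every pair.
Merge one congruence at a time:
  Start: x ≡ 1 (mod 6).
  Combine with x ≡ 1 (mod 18): gcd(6, 18) = 6; 1 - 1 = 0, which IS divisible by 6, so compatible.
    Write x = 1 + 6·t and substitute into x ≡ 1 (mod 18): 6·t ≡ 1 − 1 = 0 (mod 18).
    Divide the congruence (and modulus) by g = 6: 1·t ≡ 0 (mod 3).
    So t ≡ 0 (mod 3).
    Then x = 1 + 6·0 = 1, valid modulo lcm(6, 18) = 18: x ≡ 1 (mod 18).
  Combine with x ≡ 3 (mod 10): gcd(18, 10) = 2; 3 - 1 = 2, which IS divisible by 2, so compatible.
    Write x = 1 + 18·t and substitute into x ≡ 3 (mod 10): 18·t ≡ 3 − 1 = 2 (mod 10).
    Divide the congruence (and modulus) by g = 2: 9·t ≡ 1 (mod 5).
    Reduce coefficients mod 5: 4·t ≡ 1 (mod 5).
    The inverse of 4 mod 5 is 4 (since 4·4 = 16 = 3·5 + 1), so t ≡ 4·1 = 4 ≡ 4 (mod 5).
    Then x = 1 + 18·4 = 73, valid modulo lcm(18, 10) = 90: x ≡ 73 (mod 90).
Verify: 73 mod 6 = 1, 73 mod 18 = 1, 73 mod 10 = 3.

x ≡ 73 (mod 90).


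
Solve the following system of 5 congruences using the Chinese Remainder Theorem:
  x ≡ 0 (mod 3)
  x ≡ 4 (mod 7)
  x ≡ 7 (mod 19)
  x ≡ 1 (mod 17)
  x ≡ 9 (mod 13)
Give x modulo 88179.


Product of moduli M = 3 · 7 · 19 · 17 · 13 = 88179.
Merge one congruence at a time:
  Start: x ≡ 0 (mod 3).
  Combine with x ≡ 4 (mod 7); new modulus lcm = 21.
    Write x = 0 + 3·t and substitute into x ≡ 4 (mod 7): 3·t ≡ 4 − 0 = 4 (mod 7).
    The inverse of 3 mod 7 is 5 (since 3·5 = 15 = 2·7 + 1), so t ≡ 5·4 = 20 ≡ 6 (mod 7).
    Then x = 0 + 3·6 = 18, valid modulo lcm(3, 7) = 21: x ≡ 18 (mod 21).
  Combine with x ≡ 7 (mod 19); new modulus lcm = 399.
    Write x = 18 + 21·t and substitute into x ≡ 7 (mod 19): 21·t ≡ 7 − 18 = -11 (mod 19).
    Reduce coefficients mod 19: 2·t ≡ 8 (mod 19).
    The inverse of 2 mod 19 is 10 (since 2·10 = 20 = 1·19 + 1), so t ≡ 10·8 = 80 ≡ 4 (mod 19).
    Then x = 18 + 21·4 = 102, valid modulo lcm(21, 19) = 399: x ≡ 102 (mod 399).
  Combine with x ≡ 1 (mod 17); new modulus lcm = 6783.
    Write x = 102 + 399·t and substitute into x ≡ 1 (mod 17): 399·t ≡ 1 − 102 = -101 (mod 17).
    Reduce coefficients mod 17: 8·t ≡ 1 (mod 17).
    The inverse of 8 mod 17 is 15 (since 8·15 = 120 = 7·17 + 1), so t ≡ 15·1 = 15 ≡ 15 (mod 17).
    Then x = 102 + 399·15 = 6087, valid modulo lcm(399, 17) = 6783: x ≡ 6087 (mod 6783).
  Combine with x ≡ 9 (mod 13); new modulus lcm = 88179.
    Write x = 6087 + 6783·t and substitute into x ≡ 9 (mod 13): 6783·t ≡ 9 − 6087 = -6078 (mod 13).
    Reduce coefficients mod 13: 10·t ≡ 6 (mod 13).
    The inverse of 10 mod 13 is 4 (since 10·4 = 40 = 3·13 + 1), so t ≡ 4·6 = 24 ≡ 11 (mod 13).
    Then x = 6087 + 6783·11 = 80700, valid modulo lcm(6783, 13) = 88179: x ≡ 80700 (mod 88179).
Verify against each original: 80700 mod 3 = 0, 80700 mod 7 = 4, 80700 mod 19 = 7, 80700 mod 17 = 1, 80700 mod 13 = 9.

x ≡ 80700 (mod 88179).


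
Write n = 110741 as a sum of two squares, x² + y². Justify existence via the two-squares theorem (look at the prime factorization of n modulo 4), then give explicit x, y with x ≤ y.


Step 1: Factor n = 110741 = 37 · 41 · 73.
Step 2: Check the mod-4 condition on each prime factor: 37 ≡ 1 (mod 4), exponent 1; 41 ≡ 1 (mod 4), exponent 1; 73 ≡ 1 (mod 4), exponent 1.
All primes ≡ 3 (mod 4) appear to even exponent (or don't appear), so by the two-squares theorem n IS expressible as a sum of two squares.
Step 3: Build a representation. Here n = 37 · 41 · 73 is a product of primes ≡ 1 (mod 4). Each prime p ≡ 1 (mod 4) is itself a sum of two squares; find a² by testing p − a² for a perfect square:
  37: 37 − 1² = 36 = 6² ⇒ 37 = 1² + 6².
  41: 41 − 1² = 40, 41 − 2² = 37, 41 − 3² = 32, 41 − 4² = 25 = 5² ⇒ 41 = 4² + 5².
  73: 73 − 1² = 72, 73 − 2² = 69, 73 − 3² = 64 = 8² ⇒ 73 = 3² + 8².
  Combine using the Brahmagupta–Fibonacci identity (a² + b²)(c² + d²) = (ac − bd)² + (ad + bc)² = (ac + bd)² + (ad − bc)²:
  37 · 41 = 1517: from (1² + 6²)(4² + 5²), take (1·4 − 6·5, 1·5 + 6·4) = (4 − 30, 5 + 24) = (-26, 29); dropping signs (only squares matter) gives (26, 29); check 26² + 29² = 676 + 841 = 1517 ✓.
  1517 · 73 = 110741: from (26² + 29²)(3² + 8²), take (26·3 − 29·8, 26·8 + 29·3) = (78 − 232, 208 + 87) = (-154, 295); dropping signs (only squares matter) gives (154, 295); check 154² + 295² = 23716 + 87025 = 110741 ✓.
Step 4: Order so x ≤ y and verify: 154² + 295² = 23716 + 87025 = 110741 = n. ✓

n = 110741 = 154² + 295² (one valid representation with x ≤ y).


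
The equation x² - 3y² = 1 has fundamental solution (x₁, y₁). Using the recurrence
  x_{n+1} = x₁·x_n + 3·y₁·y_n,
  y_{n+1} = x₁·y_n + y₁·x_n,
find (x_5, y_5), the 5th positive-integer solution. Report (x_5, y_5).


Step 1: Find the fundamental solution (x₁, y₁) of x² - 3y² = 1.
  Expand √3 as a continued fraction. a₀ = ⌊√3⌋ = 1; iterate m_{k+1} = d_k·a_k − m_k, d_{k+1} = (3 − m_{k+1}²)/d_k, a_{k+1} = ⌊(a₀ + m_{k+1})/d_{k+1}⌋ (starting m₀ = 0, d₀ = 1), with convergents p_k = a_k·p_{k-1} + p_{k-2}, q_k = a_k·q_{k-1} + q_{k-2} (p₋₁ = 1, q₋₁ = 0):
  k = 0: a₀ = 1; p₀/q₀ = 1/1; p₀² − 3·q₀² = 1 − 3 = -2.
  k = 1: m = 1, d = 2, a = ⌊(1 + 1)/2⌋ = 1; p/q = (1·1 + 1)/(1·1 + 0) = 2/1; p² − 3·q² = 4 − 3 = 1.
  The first convergent with p² − 3·q² = 1 gives the fundamental solution (x₁, y₁) = (2, 1).
Step 2: Apply the recurrence (x_{n+1}, y_{n+1}) = (x₁x_n + 3y₁y_n, x₁y_n + y₁x_n) repeatedly.
  From (x_1, y_1) = (2, 1): x_2 = 2·2 + 3·1·1 = 7; y_2 = 2·1 + 1·2 = 4.
  From (x_2, y_2) = (7, 4): x_3 = 2·7 + 3·1·4 = 26; y_3 = 2·4 + 1·7 = 15.
  From (x_3, y_3) = (26, 15): x_4 = 2·26 + 3·1·15 = 97; y_4 = 2·15 + 1·26 = 56.
  From (x_4, y_4) = (97, 56): x_5 = 2·97 + 3·1·56 = 362; y_5 = 2·56 + 1·97 = 209.
Step 3: Verify x_5² - 3·y_5² = 131044 - 131043 = 1 (should be 1). ✓

(x_1, y_1) = (2, 1); (x_5, y_5) = (362, 209).


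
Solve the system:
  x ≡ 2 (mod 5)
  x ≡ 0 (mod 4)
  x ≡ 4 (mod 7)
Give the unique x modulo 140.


Moduli 5, 4, 7 are pairwise coprime; by CRT there is a unique solution modulo M = 5 · 4 · 7 = 140.
Solve pairwise, accumulating the modulus:
  Start with x ≡ 2 (mod 5).
  Combine with x ≡ 0 (mod 4): since gcd(5, 4) = 1, we get a unique residue mod 20.
    Write x = 2 + 5·t and substitute into x ≡ 0 (mod 4): 5·t ≡ 0 − 2 = -2 (mod 4).
    Reduce coefficients mod 4: 1·t ≡ 2 (mod 4).
    So t ≡ 2 (mod 4).
    Then x = 2 + 5·2 = 12, valid modulo lcm(5, 4) = 20: x ≡ 12 (mod 20).
  Combine with x ≡ 4 (mod 7): since gcd(20, 7) = 1, we get a unique residue mod 140.
    Write x = 12 + 20·t and substitute into x ≡ 4 (mod 7): 20·t ≡ 4 − 12 = -8 (mod 7).
    Reduce coefficients mod 7: 6·t ≡ 6 (mod 7).
    The inverse of 6 mod 7 is 6 (since 6·6 = 36 = 5·7 + 1), so t ≡ 6·6 = 36 ≡ 1 (mod 7).
    Then x = 12 + 20·1 = 32, valid modulo lcm(20, 7) = 140: x ≡ 32 (mod 140).
Verify: 32 mod 5 = 2 ✓, 32 mod 4 = 0 ✓, 32 mod 7 = 4 ✓.

x ≡ 32 (mod 140).


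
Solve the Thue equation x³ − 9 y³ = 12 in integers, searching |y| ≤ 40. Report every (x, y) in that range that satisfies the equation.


The equation is x³ - 9y³ = 12. For fixed y, x³ = 9·y³ + 12, so a solution requires the RHS to be a perfect cube.
Strategy: iterate y from -40 to 40, compute RHS = 9·y³ + 12, and check whether it is a (positive or negative) perfect cube.
Check small values of y:
  y = 0: RHS = 12 is not a perfect cube.
  y = 1: RHS = 21 is not a perfect cube.
  y = -1: RHS = 3 is not a perfect cube.
  y = 2: RHS = 84 is not a perfect cube.
  y = -2: RHS = -60 is not a perfect cube.
  y = 3: RHS = 255 is not a perfect cube.
  y = -3: RHS = -231 is not a perfect cube.
Continuing the search up to |y| = 40 finds no solutions either.
No (x, y) in the scanned range satisfies the equation.

No integer solutions with |y| ≤ 40.


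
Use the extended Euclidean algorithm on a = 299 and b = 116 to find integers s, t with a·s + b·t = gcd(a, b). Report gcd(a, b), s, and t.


Euclidean algorithm on (299, 116) — divide until remainder is 0:
  299 = 2 · 116 + 67
  116 = 1 · 67 + 49
  67 = 1 · 49 + 18
  49 = 2 · 18 + 13
  18 = 1 · 13 + 5
  13 = 2 · 5 + 3
  5 = 1 · 3 + 2
  3 = 1 · 2 + 1
  2 = 2 · 1 + 0
gcd(299, 116) = 1.
Track Bezout coefficients alongside the remainders: start with r₀ = 299 = a·1 + b·0 (s = 1, t = 0) and r₁ = 116 = a·0 + b·1 (s = 0, t = 1); each new remainder r_{k+1} = r_{k-1} − q_k·r_k inherits s_{k+1} = s_{k-1} − q_k·s_k, t_{k+1} = t_{k-1} − q_k·t_k, so r_k = a·s_k + b·t_k at every step:
  q = 2: r = 67, s = 1 − 2·0 = 1, t = 0 − 2·1 = -2  (check: 299·1 + 116·(-2) = 67)
  q = 1: r = 49, s = 0 − 1·1 = -1, t = 1 − 1·(-2) = 3  (check: 299·(-1) + 116·3 = 49)
  q = 1: r = 18, s = 1 − 1·(-1) = 2, t = -2 − 1·3 = -5  (check: 299·2 + 116·(-5) = 18)
  q = 2: r = 13, s = -1 − 2·2 = -5, t = 3 − 2·(-5) = 13  (check: 299·(-5) + 116·13 = 13)
  q = 1: r = 5, s = 2 − 1·(-5) = 7, t = -5 − 1·13 = -18  (check: 299·7 + 116·(-18) = 5)
  q = 2: r = 3, s = -5 − 2·7 = -19, t = 13 − 2·(-18) = 49  (check: 299·(-19) + 116·49 = 3)
  q = 1: r = 2, s = 7 − 1·(-19) = 26, t = -18 − 1·49 = -67  (check: 299·26 + 116·(-67) = 2)
  q = 1: r = 1, s = -19 − 1·26 = -45, t = 49 − 1·(-67) = 116  (check: 299·(-45) + 116·116 = 1)
The row with r = 1 (the gcd) gives the Bezout coefficients s = -45, t = 116.
Result: 299 · (-45) + 116 · (116) = 1.

gcd(299, 116) = 1; s = -45, t = 116 (check: 299·(-45) + 116·116 = 1).


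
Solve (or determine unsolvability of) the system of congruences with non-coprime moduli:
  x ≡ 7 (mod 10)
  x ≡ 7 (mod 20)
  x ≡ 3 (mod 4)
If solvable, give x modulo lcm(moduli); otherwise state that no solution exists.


Moduli 10, 20, 4 are not pairwise coprime, so CRT works modulo lcm(m_i) when all pairwise compatibility conditions hold.
Pairwise compatibility: gcd(m_i, m_j) must divide a_i - a_j for every pair.
Merge one congruence at a time:
  Start: x ≡ 7 (mod 10).
  Combine with x ≡ 7 (mod 20): gcd(10, 20) = 10; 7 - 7 = 0, which IS divisible by 10, so compatible.
    Write x = 7 + 10·t and substitute into x ≡ 7 (mod 20): 10·t ≡ 7 − 7 = 0 (mod 20).
    Divide the congruence (and modulus) by g = 10: 1·t ≡ 0 (mod 2).
    So t ≡ 0 (mod 2).
    Then x = 7 + 10·0 = 7, valid modulo lcm(10, 20) = 20: x ≡ 7 (mod 20).
  Combine with x ≡ 3 (mod 4): gcd(20, 4) = 4; 3 - 7 = -4, which IS divisible by 4, so compatible.
    Write x = 7 + 20·t and substitute into x ≡ 3 (mod 4): 20·t ≡ 3 − 7 = -4 (mod 4).
    Divide the congruence (and modulus) by g = 4: 5·t ≡ -1 (mod 1).
    Modulo 1 every t works; take t = 0.
    Then x = 7 + 20·0 = 7, valid modulo lcm(20, 4) = 20: x ≡ 7 (mod 20).
Verify: 7 mod 10 = 7, 7 mod 20 = 7, 7 mod 4 = 3.

x ≡ 7 (mod 20).
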